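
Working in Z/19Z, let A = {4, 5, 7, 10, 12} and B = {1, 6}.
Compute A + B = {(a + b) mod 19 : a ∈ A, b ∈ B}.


Work in Z/19Z: reduce every sum a + b modulo 19.
Enumerate all 10 pairs:
a = 4: 4+1=5, 4+6=10
a = 5: 5+1=6, 5+6=11
a = 7: 7+1=8, 7+6=13
a = 10: 10+1=11, 10+6=16
a = 12: 12+1=13, 12+6=18
Distinct residues collected: {5, 6, 8, 10, 11, 13, 16, 18}
|A + B| = 8 (out of 19 total residues).

A + B = {5, 6, 8, 10, 11, 13, 16, 18}


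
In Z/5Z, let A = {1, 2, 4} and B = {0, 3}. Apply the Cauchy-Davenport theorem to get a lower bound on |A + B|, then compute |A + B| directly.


Cauchy-Davenport: |A + B| ≥ min(p, |A| + |B| - 1) for A, B nonempty in Z/pZ.
|A| = 3, |B| = 2, p = 5.
CD lower bound = min(5, 3 + 2 - 1) = min(5, 4) = 4.
Compute A + B mod 5 directly:
a = 1: 1+0=1, 1+3=4
a = 2: 2+0=2, 2+3=0
a = 4: 4+0=4, 4+3=2
A + B = {0, 1, 2, 4}, so |A + B| = 4.
Verify: 4 ≥ 4? Yes ✓.

CD lower bound = 4, actual |A + B| = 4.


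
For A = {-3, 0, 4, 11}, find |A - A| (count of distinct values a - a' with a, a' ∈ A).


A - A = {a - a' : a, a' ∈ A}; |A| = 4.
Bounds: 2|A|-1 ≤ |A - A| ≤ |A|² - |A| + 1, i.e. 7 ≤ |A - A| ≤ 13.
Note: 0 ∈ A - A always (from a - a). The set is symmetric: if d ∈ A - A then -d ∈ A - A.
Enumerate nonzero differences d = a - a' with a > a' (then include -d):
Positive differences: {3, 4, 7, 11, 14}
Full difference set: {0} ∪ (positive diffs) ∪ (negative diffs).
|A - A| = 1 + 2·5 = 11 (matches direct enumeration: 11).

|A - A| = 11


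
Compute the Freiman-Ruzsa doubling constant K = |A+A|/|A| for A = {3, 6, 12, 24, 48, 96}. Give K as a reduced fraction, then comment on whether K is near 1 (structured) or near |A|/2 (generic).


|A| = 6.
Compute A + A by enumerating all 36 pairs.
A + A = {6, 9, 12, 15, 18, 24, 27, 30, 36, 48, 51, 54, 60, 72, 96, 99, 102, 108, 120, 144, 192}, so |A + A| = 21.
K = |A + A| / |A| = 21/6 = 7/2 ≈ 3.5000.
Reference: AP of size 6 gives K = 11/6 ≈ 1.8333; a fully generic set of size 6 gives K ≈ 3.5000.

|A| = 6, |A + A| = 21, K = 21/6 = 7/2.


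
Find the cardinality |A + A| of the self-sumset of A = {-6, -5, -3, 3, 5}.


A + A = {a + a' : a, a' ∈ A}; |A| = 5.
General bounds: 2|A| - 1 ≤ |A + A| ≤ |A|(|A|+1)/2, i.e. 9 ≤ |A + A| ≤ 15.
Lower bound 2|A|-1 is attained iff A is an arithmetic progression.
Enumerate sums a + a' for a ≤ a' (symmetric, so this suffices):
a = -6: -6+-6=-12, -6+-5=-11, -6+-3=-9, -6+3=-3, -6+5=-1
a = -5: -5+-5=-10, -5+-3=-8, -5+3=-2, -5+5=0
a = -3: -3+-3=-6, -3+3=0, -3+5=2
a = 3: 3+3=6, 3+5=8
a = 5: 5+5=10
Distinct sums: {-12, -11, -10, -9, -8, -6, -3, -2, -1, 0, 2, 6, 8, 10}
|A + A| = 14

|A + A| = 14


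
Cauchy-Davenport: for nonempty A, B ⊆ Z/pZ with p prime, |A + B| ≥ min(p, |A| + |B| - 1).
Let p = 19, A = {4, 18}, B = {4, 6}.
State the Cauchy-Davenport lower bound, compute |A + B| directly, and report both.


Cauchy-Davenport: |A + B| ≥ min(p, |A| + |B| - 1) for A, B nonempty in Z/pZ.
|A| = 2, |B| = 2, p = 19.
CD lower bound = min(19, 2 + 2 - 1) = min(19, 3) = 3.
Compute A + B mod 19 directly:
a = 4: 4+4=8, 4+6=10
a = 18: 18+4=3, 18+6=5
A + B = {3, 5, 8, 10}, so |A + B| = 4.
Verify: 4 ≥ 3? Yes ✓.

CD lower bound = 3, actual |A + B| = 4.


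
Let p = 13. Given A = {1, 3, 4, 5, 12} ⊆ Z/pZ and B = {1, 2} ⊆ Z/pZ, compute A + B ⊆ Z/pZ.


Work in Z/13Z: reduce every sum a + b modulo 13.
Enumerate all 10 pairs:
a = 1: 1+1=2, 1+2=3
a = 3: 3+1=4, 3+2=5
a = 4: 4+1=5, 4+2=6
a = 5: 5+1=6, 5+2=7
a = 12: 12+1=0, 12+2=1
Distinct residues collected: {0, 1, 2, 3, 4, 5, 6, 7}
|A + B| = 8 (out of 13 total residues).

A + B = {0, 1, 2, 3, 4, 5, 6, 7}


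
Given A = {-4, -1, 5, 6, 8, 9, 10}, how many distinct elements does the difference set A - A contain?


A - A = {a - a' : a, a' ∈ A}; |A| = 7.
Bounds: 2|A|-1 ≤ |A - A| ≤ |A|² - |A| + 1, i.e. 13 ≤ |A - A| ≤ 43.
Note: 0 ∈ A - A always (from a - a). The set is symmetric: if d ∈ A - A then -d ∈ A - A.
Enumerate nonzero differences d = a - a' with a > a' (then include -d):
Positive differences: {1, 2, 3, 4, 5, 6, 7, 9, 10, 11, 12, 13, 14}
Full difference set: {0} ∪ (positive diffs) ∪ (negative diffs).
|A - A| = 1 + 2·13 = 27 (matches direct enumeration: 27).

|A - A| = 27


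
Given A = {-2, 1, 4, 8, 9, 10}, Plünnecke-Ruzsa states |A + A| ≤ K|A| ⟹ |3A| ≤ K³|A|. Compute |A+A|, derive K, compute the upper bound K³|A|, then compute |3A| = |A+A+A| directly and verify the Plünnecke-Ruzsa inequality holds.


|A| = 6.
Step 1: Compute A + A by enumerating all 36 pairs.
A + A = {-4, -1, 2, 5, 6, 7, 8, 9, 10, 11, 12, 13, 14, 16, 17, 18, 19, 20}, so |A + A| = 18.
Step 2: Doubling constant K = |A + A|/|A| = 18/6 = 18/6 ≈ 3.0000.
Step 3: Plünnecke-Ruzsa gives |3A| ≤ K³·|A| = (3.0000)³ · 6 ≈ 162.0000.
Step 4: Compute 3A = A + A + A directly by enumerating all triples (a,b,c) ∈ A³; |3A| = 31.
Step 5: Check 31 ≤ 162.0000? Yes ✓.

K = 18/6, Plünnecke-Ruzsa bound K³|A| ≈ 162.0000, |3A| = 31, inequality holds.


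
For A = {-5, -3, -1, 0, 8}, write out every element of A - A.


A - A = {a - a' : a, a' ∈ A}.
Compute a - a' for each ordered pair (a, a'):
a = -5: -5--5=0, -5--3=-2, -5--1=-4, -5-0=-5, -5-8=-13
a = -3: -3--5=2, -3--3=0, -3--1=-2, -3-0=-3, -3-8=-11
a = -1: -1--5=4, -1--3=2, -1--1=0, -1-0=-1, -1-8=-9
a = 0: 0--5=5, 0--3=3, 0--1=1, 0-0=0, 0-8=-8
a = 8: 8--5=13, 8--3=11, 8--1=9, 8-0=8, 8-8=0
Collecting distinct values (and noting 0 appears from a-a):
A - A = {-13, -11, -9, -8, -5, -4, -3, -2, -1, 0, 1, 2, 3, 4, 5, 8, 9, 11, 13}
|A - A| = 19

A - A = {-13, -11, -9, -8, -5, -4, -3, -2, -1, 0, 1, 2, 3, 4, 5, 8, 9, 11, 13}


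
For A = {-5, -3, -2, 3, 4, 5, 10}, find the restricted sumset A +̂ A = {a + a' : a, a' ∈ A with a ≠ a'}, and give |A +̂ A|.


Restricted sumset: A +̂ A = {a + a' : a ∈ A, a' ∈ A, a ≠ a'}.
Equivalently, take A + A and drop any sum 2a that is achievable ONLY as a + a for a ∈ A (i.e. sums representable only with equal summands).
Enumerate pairs (a, a') with a < a' (symmetric, so each unordered pair gives one sum; this covers all a ≠ a'):
  -5 + -3 = -8
  -5 + -2 = -7
  -5 + 3 = -2
  -5 + 4 = -1
  -5 + 5 = 0
  -5 + 10 = 5
  -3 + -2 = -5
  -3 + 3 = 0
  -3 + 4 = 1
  -3 + 5 = 2
  -3 + 10 = 7
  -2 + 3 = 1
  -2 + 4 = 2
  -2 + 5 = 3
  -2 + 10 = 8
  3 + 4 = 7
  3 + 5 = 8
  3 + 10 = 13
  4 + 5 = 9
  4 + 10 = 14
  5 + 10 = 15
Collected distinct sums: {-8, -7, -5, -2, -1, 0, 1, 2, 3, 5, 7, 8, 9, 13, 14, 15}
|A +̂ A| = 16
(Reference bound: |A +̂ A| ≥ 2|A| - 3 for |A| ≥ 2, with |A| = 7 giving ≥ 11.)

|A +̂ A| = 16


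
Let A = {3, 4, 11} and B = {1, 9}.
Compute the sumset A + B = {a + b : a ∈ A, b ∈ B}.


A + B = {a + b : a ∈ A, b ∈ B}.
Enumerate all |A|·|B| = 3·2 = 6 pairs (a, b) and collect distinct sums.
a = 3: 3+1=4, 3+9=12
a = 4: 4+1=5, 4+9=13
a = 11: 11+1=12, 11+9=20
Collecting distinct sums: A + B = {4, 5, 12, 13, 20}
|A + B| = 5

A + B = {4, 5, 12, 13, 20}


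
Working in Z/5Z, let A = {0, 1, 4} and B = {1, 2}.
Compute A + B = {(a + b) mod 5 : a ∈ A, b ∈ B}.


Work in Z/5Z: reduce every sum a + b modulo 5.
Enumerate all 6 pairs:
a = 0: 0+1=1, 0+2=2
a = 1: 1+1=2, 1+2=3
a = 4: 4+1=0, 4+2=1
Distinct residues collected: {0, 1, 2, 3}
|A + B| = 4 (out of 5 total residues).

A + B = {0, 1, 2, 3}


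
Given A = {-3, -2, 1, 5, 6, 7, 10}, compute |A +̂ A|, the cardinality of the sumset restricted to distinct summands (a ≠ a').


Restricted sumset: A +̂ A = {a + a' : a ∈ A, a' ∈ A, a ≠ a'}.
Equivalently, take A + A and drop any sum 2a that is achievable ONLY as a + a for a ∈ A (i.e. sums representable only with equal summands).
Enumerate pairs (a, a') with a < a' (symmetric, so each unordered pair gives one sum; this covers all a ≠ a'):
  -3 + -2 = -5
  -3 + 1 = -2
  -3 + 5 = 2
  -3 + 6 = 3
  -3 + 7 = 4
  -3 + 10 = 7
  -2 + 1 = -1
  -2 + 5 = 3
  -2 + 6 = 4
  -2 + 7 = 5
  -2 + 10 = 8
  1 + 5 = 6
  1 + 6 = 7
  1 + 7 = 8
  1 + 10 = 11
  5 + 6 = 11
  5 + 7 = 12
  5 + 10 = 15
  6 + 7 = 13
  6 + 10 = 16
  7 + 10 = 17
Collected distinct sums: {-5, -2, -1, 2, 3, 4, 5, 6, 7, 8, 11, 12, 13, 15, 16, 17}
|A +̂ A| = 16
(Reference bound: |A +̂ A| ≥ 2|A| - 3 for |A| ≥ 2, with |A| = 7 giving ≥ 11.)

|A +̂ A| = 16


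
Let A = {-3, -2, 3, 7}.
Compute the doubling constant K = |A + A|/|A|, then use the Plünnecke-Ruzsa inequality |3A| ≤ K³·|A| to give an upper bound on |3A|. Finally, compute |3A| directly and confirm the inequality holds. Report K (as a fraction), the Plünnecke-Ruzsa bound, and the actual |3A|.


|A| = 4.
Step 1: Compute A + A by enumerating all 16 pairs.
A + A = {-6, -5, -4, 0, 1, 4, 5, 6, 10, 14}, so |A + A| = 10.
Step 2: Doubling constant K = |A + A|/|A| = 10/4 = 10/4 ≈ 2.5000.
Step 3: Plünnecke-Ruzsa gives |3A| ≤ K³·|A| = (2.5000)³ · 4 ≈ 62.5000.
Step 4: Compute 3A = A + A + A directly by enumerating all triples (a,b,c) ∈ A³; |3A| = 19.
Step 5: Check 19 ≤ 62.5000? Yes ✓.

K = 10/4, Plünnecke-Ruzsa bound K³|A| ≈ 62.5000, |3A| = 19, inequality holds.


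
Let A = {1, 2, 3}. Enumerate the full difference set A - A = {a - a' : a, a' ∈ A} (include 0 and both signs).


A - A = {a - a' : a, a' ∈ A}.
Compute a - a' for each ordered pair (a, a'):
a = 1: 1-1=0, 1-2=-1, 1-3=-2
a = 2: 2-1=1, 2-2=0, 2-3=-1
a = 3: 3-1=2, 3-2=1, 3-3=0
Collecting distinct values (and noting 0 appears from a-a):
A - A = {-2, -1, 0, 1, 2}
|A - A| = 5

A - A = {-2, -1, 0, 1, 2}


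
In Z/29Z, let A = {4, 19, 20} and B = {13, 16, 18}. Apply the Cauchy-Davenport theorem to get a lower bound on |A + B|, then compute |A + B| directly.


Cauchy-Davenport: |A + B| ≥ min(p, |A| + |B| - 1) for A, B nonempty in Z/pZ.
|A| = 3, |B| = 3, p = 29.
CD lower bound = min(29, 3 + 3 - 1) = min(29, 5) = 5.
Compute A + B mod 29 directly:
a = 4: 4+13=17, 4+16=20, 4+18=22
a = 19: 19+13=3, 19+16=6, 19+18=8
a = 20: 20+13=4, 20+16=7, 20+18=9
A + B = {3, 4, 6, 7, 8, 9, 17, 20, 22}, so |A + B| = 9.
Verify: 9 ≥ 5? Yes ✓.

CD lower bound = 5, actual |A + B| = 9.


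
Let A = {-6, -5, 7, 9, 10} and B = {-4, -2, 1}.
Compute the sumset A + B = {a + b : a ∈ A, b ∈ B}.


A + B = {a + b : a ∈ A, b ∈ B}.
Enumerate all |A|·|B| = 5·3 = 15 pairs (a, b) and collect distinct sums.
a = -6: -6+-4=-10, -6+-2=-8, -6+1=-5
a = -5: -5+-4=-9, -5+-2=-7, -5+1=-4
a = 7: 7+-4=3, 7+-2=5, 7+1=8
a = 9: 9+-4=5, 9+-2=7, 9+1=10
a = 10: 10+-4=6, 10+-2=8, 10+1=11
Collecting distinct sums: A + B = {-10, -9, -8, -7, -5, -4, 3, 5, 6, 7, 8, 10, 11}
|A + B| = 13

A + B = {-10, -9, -8, -7, -5, -4, 3, 5, 6, 7, 8, 10, 11}


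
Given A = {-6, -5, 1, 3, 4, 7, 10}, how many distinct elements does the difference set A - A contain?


A - A = {a - a' : a, a' ∈ A}; |A| = 7.
Bounds: 2|A|-1 ≤ |A - A| ≤ |A|² - |A| + 1, i.e. 13 ≤ |A - A| ≤ 43.
Note: 0 ∈ A - A always (from a - a). The set is symmetric: if d ∈ A - A then -d ∈ A - A.
Enumerate nonzero differences d = a - a' with a > a' (then include -d):
Positive differences: {1, 2, 3, 4, 6, 7, 8, 9, 10, 12, 13, 15, 16}
Full difference set: {0} ∪ (positive diffs) ∪ (negative diffs).
|A - A| = 1 + 2·13 = 27 (matches direct enumeration: 27).

|A - A| = 27


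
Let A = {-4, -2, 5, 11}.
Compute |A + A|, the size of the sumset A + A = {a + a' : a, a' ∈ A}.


A + A = {a + a' : a, a' ∈ A}; |A| = 4.
General bounds: 2|A| - 1 ≤ |A + A| ≤ |A|(|A|+1)/2, i.e. 7 ≤ |A + A| ≤ 10.
Lower bound 2|A|-1 is attained iff A is an arithmetic progression.
Enumerate sums a + a' for a ≤ a' (symmetric, so this suffices):
a = -4: -4+-4=-8, -4+-2=-6, -4+5=1, -4+11=7
a = -2: -2+-2=-4, -2+5=3, -2+11=9
a = 5: 5+5=10, 5+11=16
a = 11: 11+11=22
Distinct sums: {-8, -6, -4, 1, 3, 7, 9, 10, 16, 22}
|A + A| = 10

|A + A| = 10


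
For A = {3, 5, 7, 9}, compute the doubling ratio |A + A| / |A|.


|A| = 4.
Compute A + A by enumerating all 16 pairs.
A + A = {6, 8, 10, 12, 14, 16, 18}, so |A + A| = 7.
K = |A + A| / |A| = 7/4 (already in lowest terms) ≈ 1.7500.
Reference: AP of size 4 gives K = 7/4 ≈ 1.7500; a fully generic set of size 4 gives K ≈ 2.5000.

|A| = 4, |A + A| = 7, K = 7/4.


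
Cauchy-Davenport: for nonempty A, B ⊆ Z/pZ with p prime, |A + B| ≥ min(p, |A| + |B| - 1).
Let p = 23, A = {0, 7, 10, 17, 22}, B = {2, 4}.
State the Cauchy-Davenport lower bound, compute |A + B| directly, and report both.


Cauchy-Davenport: |A + B| ≥ min(p, |A| + |B| - 1) for A, B nonempty in Z/pZ.
|A| = 5, |B| = 2, p = 23.
CD lower bound = min(23, 5 + 2 - 1) = min(23, 6) = 6.
Compute A + B mod 23 directly:
a = 0: 0+2=2, 0+4=4
a = 7: 7+2=9, 7+4=11
a = 10: 10+2=12, 10+4=14
a = 17: 17+2=19, 17+4=21
a = 22: 22+2=1, 22+4=3
A + B = {1, 2, 3, 4, 9, 11, 12, 14, 19, 21}, so |A + B| = 10.
Verify: 10 ≥ 6? Yes ✓.

CD lower bound = 6, actual |A + B| = 10.


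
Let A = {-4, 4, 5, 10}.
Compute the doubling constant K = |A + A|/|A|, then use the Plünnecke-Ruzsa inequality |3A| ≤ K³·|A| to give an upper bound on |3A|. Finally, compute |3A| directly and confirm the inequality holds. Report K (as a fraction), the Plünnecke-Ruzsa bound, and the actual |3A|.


|A| = 4.
Step 1: Compute A + A by enumerating all 16 pairs.
A + A = {-8, 0, 1, 6, 8, 9, 10, 14, 15, 20}, so |A + A| = 10.
Step 2: Doubling constant K = |A + A|/|A| = 10/4 = 10/4 ≈ 2.5000.
Step 3: Plünnecke-Ruzsa gives |3A| ≤ K³·|A| = (2.5000)³ · 4 ≈ 62.5000.
Step 4: Compute 3A = A + A + A directly by enumerating all triples (a,b,c) ∈ A³; |3A| = 20.
Step 5: Check 20 ≤ 62.5000? Yes ✓.

K = 10/4, Plünnecke-Ruzsa bound K³|A| ≈ 62.5000, |3A| = 20, inequality holds.


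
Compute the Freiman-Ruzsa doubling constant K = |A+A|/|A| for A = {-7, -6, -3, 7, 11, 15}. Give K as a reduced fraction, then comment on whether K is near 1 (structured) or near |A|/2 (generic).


|A| = 6.
Compute A + A by enumerating all 36 pairs.
A + A = {-14, -13, -12, -10, -9, -6, 0, 1, 4, 5, 8, 9, 12, 14, 18, 22, 26, 30}, so |A + A| = 18.
K = |A + A| / |A| = 18/6 = 3/1 ≈ 3.0000.
Reference: AP of size 6 gives K = 11/6 ≈ 1.8333; a fully generic set of size 6 gives K ≈ 3.5000.

|A| = 6, |A + A| = 18, K = 18/6 = 3/1.


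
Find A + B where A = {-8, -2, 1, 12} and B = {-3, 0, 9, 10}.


A + B = {a + b : a ∈ A, b ∈ B}.
Enumerate all |A|·|B| = 4·4 = 16 pairs (a, b) and collect distinct sums.
a = -8: -8+-3=-11, -8+0=-8, -8+9=1, -8+10=2
a = -2: -2+-3=-5, -2+0=-2, -2+9=7, -2+10=8
a = 1: 1+-3=-2, 1+0=1, 1+9=10, 1+10=11
a = 12: 12+-3=9, 12+0=12, 12+9=21, 12+10=22
Collecting distinct sums: A + B = {-11, -8, -5, -2, 1, 2, 7, 8, 9, 10, 11, 12, 21, 22}
|A + B| = 14

A + B = {-11, -8, -5, -2, 1, 2, 7, 8, 9, 10, 11, 12, 21, 22}


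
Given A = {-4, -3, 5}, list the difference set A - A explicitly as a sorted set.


A - A = {a - a' : a, a' ∈ A}.
Compute a - a' for each ordered pair (a, a'):
a = -4: -4--4=0, -4--3=-1, -4-5=-9
a = -3: -3--4=1, -3--3=0, -3-5=-8
a = 5: 5--4=9, 5--3=8, 5-5=0
Collecting distinct values (and noting 0 appears from a-a):
A - A = {-9, -8, -1, 0, 1, 8, 9}
|A - A| = 7

A - A = {-9, -8, -1, 0, 1, 8, 9}


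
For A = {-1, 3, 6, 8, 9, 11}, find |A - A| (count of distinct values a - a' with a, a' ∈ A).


A - A = {a - a' : a, a' ∈ A}; |A| = 6.
Bounds: 2|A|-1 ≤ |A - A| ≤ |A|² - |A| + 1, i.e. 11 ≤ |A - A| ≤ 31.
Note: 0 ∈ A - A always (from a - a). The set is symmetric: if d ∈ A - A then -d ∈ A - A.
Enumerate nonzero differences d = a - a' with a > a' (then include -d):
Positive differences: {1, 2, 3, 4, 5, 6, 7, 8, 9, 10, 12}
Full difference set: {0} ∪ (positive diffs) ∪ (negative diffs).
|A - A| = 1 + 2·11 = 23 (matches direct enumeration: 23).

|A - A| = 23


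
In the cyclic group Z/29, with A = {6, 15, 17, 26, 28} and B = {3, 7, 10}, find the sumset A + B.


Work in Z/29Z: reduce every sum a + b modulo 29.
Enumerate all 15 pairs:
a = 6: 6+3=9, 6+7=13, 6+10=16
a = 15: 15+3=18, 15+7=22, 15+10=25
a = 17: 17+3=20, 17+7=24, 17+10=27
a = 26: 26+3=0, 26+7=4, 26+10=7
a = 28: 28+3=2, 28+7=6, 28+10=9
Distinct residues collected: {0, 2, 4, 6, 7, 9, 13, 16, 18, 20, 22, 24, 25, 27}
|A + B| = 14 (out of 29 total residues).

A + B = {0, 2, 4, 6, 7, 9, 13, 16, 18, 20, 22, 24, 25, 27}


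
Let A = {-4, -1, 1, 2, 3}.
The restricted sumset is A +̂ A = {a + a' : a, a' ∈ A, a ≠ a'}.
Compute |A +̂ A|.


Restricted sumset: A +̂ A = {a + a' : a ∈ A, a' ∈ A, a ≠ a'}.
Equivalently, take A + A and drop any sum 2a that is achievable ONLY as a + a for a ∈ A (i.e. sums representable only with equal summands).
Enumerate pairs (a, a') with a < a' (symmetric, so each unordered pair gives one sum; this covers all a ≠ a'):
  -4 + -1 = -5
  -4 + 1 = -3
  -4 + 2 = -2
  -4 + 3 = -1
  -1 + 1 = 0
  -1 + 2 = 1
  -1 + 3 = 2
  1 + 2 = 3
  1 + 3 = 4
  2 + 3 = 5
Collected distinct sums: {-5, -3, -2, -1, 0, 1, 2, 3, 4, 5}
|A +̂ A| = 10
(Reference bound: |A +̂ A| ≥ 2|A| - 3 for |A| ≥ 2, with |A| = 5 giving ≥ 7.)

|A +̂ A| = 10


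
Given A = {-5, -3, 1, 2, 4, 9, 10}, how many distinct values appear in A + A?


A + A = {a + a' : a, a' ∈ A}; |A| = 7.
General bounds: 2|A| - 1 ≤ |A + A| ≤ |A|(|A|+1)/2, i.e. 13 ≤ |A + A| ≤ 28.
Lower bound 2|A|-1 is attained iff A is an arithmetic progression.
Enumerate sums a + a' for a ≤ a' (symmetric, so this suffices):
a = -5: -5+-5=-10, -5+-3=-8, -5+1=-4, -5+2=-3, -5+4=-1, -5+9=4, -5+10=5
a = -3: -3+-3=-6, -3+1=-2, -3+2=-1, -3+4=1, -3+9=6, -3+10=7
a = 1: 1+1=2, 1+2=3, 1+4=5, 1+9=10, 1+10=11
a = 2: 2+2=4, 2+4=6, 2+9=11, 2+10=12
a = 4: 4+4=8, 4+9=13, 4+10=14
a = 9: 9+9=18, 9+10=19
a = 10: 10+10=20
Distinct sums: {-10, -8, -6, -4, -3, -2, -1, 1, 2, 3, 4, 5, 6, 7, 8, 10, 11, 12, 13, 14, 18, 19, 20}
|A + A| = 23

|A + A| = 23


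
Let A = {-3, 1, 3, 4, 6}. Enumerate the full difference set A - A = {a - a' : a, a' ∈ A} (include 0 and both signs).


A - A = {a - a' : a, a' ∈ A}.
Compute a - a' for each ordered pair (a, a'):
a = -3: -3--3=0, -3-1=-4, -3-3=-6, -3-4=-7, -3-6=-9
a = 1: 1--3=4, 1-1=0, 1-3=-2, 1-4=-3, 1-6=-5
a = 3: 3--3=6, 3-1=2, 3-3=0, 3-4=-1, 3-6=-3
a = 4: 4--3=7, 4-1=3, 4-3=1, 4-4=0, 4-6=-2
a = 6: 6--3=9, 6-1=5, 6-3=3, 6-4=2, 6-6=0
Collecting distinct values (and noting 0 appears from a-a):
A - A = {-9, -7, -6, -5, -4, -3, -2, -1, 0, 1, 2, 3, 4, 5, 6, 7, 9}
|A - A| = 17

A - A = {-9, -7, -6, -5, -4, -3, -2, -1, 0, 1, 2, 3, 4, 5, 6, 7, 9}


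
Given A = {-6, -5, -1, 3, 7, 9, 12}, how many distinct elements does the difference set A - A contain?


A - A = {a - a' : a, a' ∈ A}; |A| = 7.
Bounds: 2|A|-1 ≤ |A - A| ≤ |A|² - |A| + 1, i.e. 13 ≤ |A - A| ≤ 43.
Note: 0 ∈ A - A always (from a - a). The set is symmetric: if d ∈ A - A then -d ∈ A - A.
Enumerate nonzero differences d = a - a' with a > a' (then include -d):
Positive differences: {1, 2, 3, 4, 5, 6, 8, 9, 10, 12, 13, 14, 15, 17, 18}
Full difference set: {0} ∪ (positive diffs) ∪ (negative diffs).
|A - A| = 1 + 2·15 = 31 (matches direct enumeration: 31).

|A - A| = 31


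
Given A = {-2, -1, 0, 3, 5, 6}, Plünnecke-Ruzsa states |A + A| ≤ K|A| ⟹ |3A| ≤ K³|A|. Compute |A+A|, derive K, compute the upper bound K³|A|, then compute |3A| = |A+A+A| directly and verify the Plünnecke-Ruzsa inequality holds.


|A| = 6.
Step 1: Compute A + A by enumerating all 36 pairs.
A + A = {-4, -3, -2, -1, 0, 1, 2, 3, 4, 5, 6, 8, 9, 10, 11, 12}, so |A + A| = 16.
Step 2: Doubling constant K = |A + A|/|A| = 16/6 = 16/6 ≈ 2.6667.
Step 3: Plünnecke-Ruzsa gives |3A| ≤ K³·|A| = (2.6667)³ · 6 ≈ 113.7778.
Step 4: Compute 3A = A + A + A directly by enumerating all triples (a,b,c) ∈ A³; |3A| = 25.
Step 5: Check 25 ≤ 113.7778? Yes ✓.

K = 16/6, Plünnecke-Ruzsa bound K³|A| ≈ 113.7778, |3A| = 25, inequality holds.


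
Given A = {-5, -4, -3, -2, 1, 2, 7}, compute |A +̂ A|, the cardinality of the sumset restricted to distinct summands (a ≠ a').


Restricted sumset: A +̂ A = {a + a' : a ∈ A, a' ∈ A, a ≠ a'}.
Equivalently, take A + A and drop any sum 2a that is achievable ONLY as a + a for a ∈ A (i.e. sums representable only with equal summands).
Enumerate pairs (a, a') with a < a' (symmetric, so each unordered pair gives one sum; this covers all a ≠ a'):
  -5 + -4 = -9
  -5 + -3 = -8
  -5 + -2 = -7
  -5 + 1 = -4
  -5 + 2 = -3
  -5 + 7 = 2
  -4 + -3 = -7
  -4 + -2 = -6
  -4 + 1 = -3
  -4 + 2 = -2
  -4 + 7 = 3
  -3 + -2 = -5
  -3 + 1 = -2
  -3 + 2 = -1
  -3 + 7 = 4
  -2 + 1 = -1
  -2 + 2 = 0
  -2 + 7 = 5
  1 + 2 = 3
  1 + 7 = 8
  2 + 7 = 9
Collected distinct sums: {-9, -8, -7, -6, -5, -4, -3, -2, -1, 0, 2, 3, 4, 5, 8, 9}
|A +̂ A| = 16
(Reference bound: |A +̂ A| ≥ 2|A| - 3 for |A| ≥ 2, with |A| = 7 giving ≥ 11.)

|A +̂ A| = 16


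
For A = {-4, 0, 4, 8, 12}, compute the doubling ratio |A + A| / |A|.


|A| = 5.
Compute A + A by enumerating all 25 pairs.
A + A = {-8, -4, 0, 4, 8, 12, 16, 20, 24}, so |A + A| = 9.
K = |A + A| / |A| = 9/5 (already in lowest terms) ≈ 1.8000.
Reference: AP of size 5 gives K = 9/5 ≈ 1.8000; a fully generic set of size 5 gives K ≈ 3.0000.

|A| = 5, |A + A| = 9, K = 9/5.


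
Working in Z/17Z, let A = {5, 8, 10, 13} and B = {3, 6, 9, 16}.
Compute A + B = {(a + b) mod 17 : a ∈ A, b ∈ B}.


Work in Z/17Z: reduce every sum a + b modulo 17.
Enumerate all 16 pairs:
a = 5: 5+3=8, 5+6=11, 5+9=14, 5+16=4
a = 8: 8+3=11, 8+6=14, 8+9=0, 8+16=7
a = 10: 10+3=13, 10+6=16, 10+9=2, 10+16=9
a = 13: 13+3=16, 13+6=2, 13+9=5, 13+16=12
Distinct residues collected: {0, 2, 4, 5, 7, 8, 9, 11, 12, 13, 14, 16}
|A + B| = 12 (out of 17 total residues).

A + B = {0, 2, 4, 5, 7, 8, 9, 11, 12, 13, 14, 16}


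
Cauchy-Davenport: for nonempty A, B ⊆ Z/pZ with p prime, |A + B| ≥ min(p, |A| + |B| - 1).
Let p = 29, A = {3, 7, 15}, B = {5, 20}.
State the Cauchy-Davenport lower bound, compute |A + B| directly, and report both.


Cauchy-Davenport: |A + B| ≥ min(p, |A| + |B| - 1) for A, B nonempty in Z/pZ.
|A| = 3, |B| = 2, p = 29.
CD lower bound = min(29, 3 + 2 - 1) = min(29, 4) = 4.
Compute A + B mod 29 directly:
a = 3: 3+5=8, 3+20=23
a = 7: 7+5=12, 7+20=27
a = 15: 15+5=20, 15+20=6
A + B = {6, 8, 12, 20, 23, 27}, so |A + B| = 6.
Verify: 6 ≥ 4? Yes ✓.

CD lower bound = 4, actual |A + B| = 6.


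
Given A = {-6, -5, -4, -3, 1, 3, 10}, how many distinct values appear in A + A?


A + A = {a + a' : a, a' ∈ A}; |A| = 7.
General bounds: 2|A| - 1 ≤ |A + A| ≤ |A|(|A|+1)/2, i.e. 13 ≤ |A + A| ≤ 28.
Lower bound 2|A|-1 is attained iff A is an arithmetic progression.
Enumerate sums a + a' for a ≤ a' (symmetric, so this suffices):
a = -6: -6+-6=-12, -6+-5=-11, -6+-4=-10, -6+-3=-9, -6+1=-5, -6+3=-3, -6+10=4
a = -5: -5+-5=-10, -5+-4=-9, -5+-3=-8, -5+1=-4, -5+3=-2, -5+10=5
a = -4: -4+-4=-8, -4+-3=-7, -4+1=-3, -4+3=-1, -4+10=6
a = -3: -3+-3=-6, -3+1=-2, -3+3=0, -3+10=7
a = 1: 1+1=2, 1+3=4, 1+10=11
a = 3: 3+3=6, 3+10=13
a = 10: 10+10=20
Distinct sums: {-12, -11, -10, -9, -8, -7, -6, -5, -4, -3, -2, -1, 0, 2, 4, 5, 6, 7, 11, 13, 20}
|A + A| = 21

|A + A| = 21


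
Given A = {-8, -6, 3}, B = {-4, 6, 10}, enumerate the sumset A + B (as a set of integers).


A + B = {a + b : a ∈ A, b ∈ B}.
Enumerate all |A|·|B| = 3·3 = 9 pairs (a, b) and collect distinct sums.
a = -8: -8+-4=-12, -8+6=-2, -8+10=2
a = -6: -6+-4=-10, -6+6=0, -6+10=4
a = 3: 3+-4=-1, 3+6=9, 3+10=13
Collecting distinct sums: A + B = {-12, -10, -2, -1, 0, 2, 4, 9, 13}
|A + B| = 9

A + B = {-12, -10, -2, -1, 0, 2, 4, 9, 13}


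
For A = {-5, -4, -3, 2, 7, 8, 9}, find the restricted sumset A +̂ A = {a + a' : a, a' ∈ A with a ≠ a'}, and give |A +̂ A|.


Restricted sumset: A +̂ A = {a + a' : a ∈ A, a' ∈ A, a ≠ a'}.
Equivalently, take A + A and drop any sum 2a that is achievable ONLY as a + a for a ∈ A (i.e. sums representable only with equal summands).
Enumerate pairs (a, a') with a < a' (symmetric, so each unordered pair gives one sum; this covers all a ≠ a'):
  -5 + -4 = -9
  -5 + -3 = -8
  -5 + 2 = -3
  -5 + 7 = 2
  -5 + 8 = 3
  -5 + 9 = 4
  -4 + -3 = -7
  -4 + 2 = -2
  -4 + 7 = 3
  -4 + 8 = 4
  -4 + 9 = 5
  -3 + 2 = -1
  -3 + 7 = 4
  -3 + 8 = 5
  -3 + 9 = 6
  2 + 7 = 9
  2 + 8 = 10
  2 + 9 = 11
  7 + 8 = 15
  7 + 9 = 16
  8 + 9 = 17
Collected distinct sums: {-9, -8, -7, -3, -2, -1, 2, 3, 4, 5, 6, 9, 10, 11, 15, 16, 17}
|A +̂ A| = 17
(Reference bound: |A +̂ A| ≥ 2|A| - 3 for |A| ≥ 2, with |A| = 7 giving ≥ 11.)

|A +̂ A| = 17


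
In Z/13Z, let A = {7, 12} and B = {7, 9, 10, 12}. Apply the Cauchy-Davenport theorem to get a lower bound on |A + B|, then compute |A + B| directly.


Cauchy-Davenport: |A + B| ≥ min(p, |A| + |B| - 1) for A, B nonempty in Z/pZ.
|A| = 2, |B| = 4, p = 13.
CD lower bound = min(13, 2 + 4 - 1) = min(13, 5) = 5.
Compute A + B mod 13 directly:
a = 7: 7+7=1, 7+9=3, 7+10=4, 7+12=6
a = 12: 12+7=6, 12+9=8, 12+10=9, 12+12=11
A + B = {1, 3, 4, 6, 8, 9, 11}, so |A + B| = 7.
Verify: 7 ≥ 5? Yes ✓.

CD lower bound = 5, actual |A + B| = 7.


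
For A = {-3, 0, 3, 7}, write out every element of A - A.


A - A = {a - a' : a, a' ∈ A}.
Compute a - a' for each ordered pair (a, a'):
a = -3: -3--3=0, -3-0=-3, -3-3=-6, -3-7=-10
a = 0: 0--3=3, 0-0=0, 0-3=-3, 0-7=-7
a = 3: 3--3=6, 3-0=3, 3-3=0, 3-7=-4
a = 7: 7--3=10, 7-0=7, 7-3=4, 7-7=0
Collecting distinct values (and noting 0 appears from a-a):
A - A = {-10, -7, -6, -4, -3, 0, 3, 4, 6, 7, 10}
|A - A| = 11

A - A = {-10, -7, -6, -4, -3, 0, 3, 4, 6, 7, 10}


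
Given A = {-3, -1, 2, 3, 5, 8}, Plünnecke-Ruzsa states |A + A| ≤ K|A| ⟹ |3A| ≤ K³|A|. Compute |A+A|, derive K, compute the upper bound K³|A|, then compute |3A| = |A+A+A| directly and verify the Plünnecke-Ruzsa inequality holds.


|A| = 6.
Step 1: Compute A + A by enumerating all 36 pairs.
A + A = {-6, -4, -2, -1, 0, 1, 2, 4, 5, 6, 7, 8, 10, 11, 13, 16}, so |A + A| = 16.
Step 2: Doubling constant K = |A + A|/|A| = 16/6 = 16/6 ≈ 2.6667.
Step 3: Plünnecke-Ruzsa gives |3A| ≤ K³·|A| = (2.6667)³ · 6 ≈ 113.7778.
Step 4: Compute 3A = A + A + A directly by enumerating all triples (a,b,c) ∈ A³; |3A| = 28.
Step 5: Check 28 ≤ 113.7778? Yes ✓.

K = 16/6, Plünnecke-Ruzsa bound K³|A| ≈ 113.7778, |3A| = 28, inequality holds.


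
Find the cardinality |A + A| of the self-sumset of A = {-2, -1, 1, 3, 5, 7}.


A + A = {a + a' : a, a' ∈ A}; |A| = 6.
General bounds: 2|A| - 1 ≤ |A + A| ≤ |A|(|A|+1)/2, i.e. 11 ≤ |A + A| ≤ 21.
Lower bound 2|A|-1 is attained iff A is an arithmetic progression.
Enumerate sums a + a' for a ≤ a' (symmetric, so this suffices):
a = -2: -2+-2=-4, -2+-1=-3, -2+1=-1, -2+3=1, -2+5=3, -2+7=5
a = -1: -1+-1=-2, -1+1=0, -1+3=2, -1+5=4, -1+7=6
a = 1: 1+1=2, 1+3=4, 1+5=6, 1+7=8
a = 3: 3+3=6, 3+5=8, 3+7=10
a = 5: 5+5=10, 5+7=12
a = 7: 7+7=14
Distinct sums: {-4, -3, -2, -1, 0, 1, 2, 3, 4, 5, 6, 8, 10, 12, 14}
|A + A| = 15

|A + A| = 15


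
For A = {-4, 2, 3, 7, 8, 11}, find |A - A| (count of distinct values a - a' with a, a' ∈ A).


A - A = {a - a' : a, a' ∈ A}; |A| = 6.
Bounds: 2|A|-1 ≤ |A - A| ≤ |A|² - |A| + 1, i.e. 11 ≤ |A - A| ≤ 31.
Note: 0 ∈ A - A always (from a - a). The set is symmetric: if d ∈ A - A then -d ∈ A - A.
Enumerate nonzero differences d = a - a' with a > a' (then include -d):
Positive differences: {1, 3, 4, 5, 6, 7, 8, 9, 11, 12, 15}
Full difference set: {0} ∪ (positive diffs) ∪ (negative diffs).
|A - A| = 1 + 2·11 = 23 (matches direct enumeration: 23).

|A - A| = 23


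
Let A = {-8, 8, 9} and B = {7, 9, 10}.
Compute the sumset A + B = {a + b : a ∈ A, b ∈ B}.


A + B = {a + b : a ∈ A, b ∈ B}.
Enumerate all |A|·|B| = 3·3 = 9 pairs (a, b) and collect distinct sums.
a = -8: -8+7=-1, -8+9=1, -8+10=2
a = 8: 8+7=15, 8+9=17, 8+10=18
a = 9: 9+7=16, 9+9=18, 9+10=19
Collecting distinct sums: A + B = {-1, 1, 2, 15, 16, 17, 18, 19}
|A + B| = 8

A + B = {-1, 1, 2, 15, 16, 17, 18, 19}


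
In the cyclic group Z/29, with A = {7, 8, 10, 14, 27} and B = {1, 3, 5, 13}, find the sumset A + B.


Work in Z/29Z: reduce every sum a + b modulo 29.
Enumerate all 20 pairs:
a = 7: 7+1=8, 7+3=10, 7+5=12, 7+13=20
a = 8: 8+1=9, 8+3=11, 8+5=13, 8+13=21
a = 10: 10+1=11, 10+3=13, 10+5=15, 10+13=23
a = 14: 14+1=15, 14+3=17, 14+5=19, 14+13=27
a = 27: 27+1=28, 27+3=1, 27+5=3, 27+13=11
Distinct residues collected: {1, 3, 8, 9, 10, 11, 12, 13, 15, 17, 19, 20, 21, 23, 27, 28}
|A + B| = 16 (out of 29 total residues).

A + B = {1, 3, 8, 9, 10, 11, 12, 13, 15, 17, 19, 20, 21, 23, 27, 28}


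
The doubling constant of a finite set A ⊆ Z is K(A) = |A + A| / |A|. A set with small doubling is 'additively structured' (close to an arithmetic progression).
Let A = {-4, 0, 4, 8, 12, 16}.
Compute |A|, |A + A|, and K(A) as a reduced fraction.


|A| = 6.
Compute A + A by enumerating all 36 pairs.
A + A = {-8, -4, 0, 4, 8, 12, 16, 20, 24, 28, 32}, so |A + A| = 11.
K = |A + A| / |A| = 11/6 (already in lowest terms) ≈ 1.8333.
Reference: AP of size 6 gives K = 11/6 ≈ 1.8333; a fully generic set of size 6 gives K ≈ 3.5000.

|A| = 6, |A + A| = 11, K = 11/6.


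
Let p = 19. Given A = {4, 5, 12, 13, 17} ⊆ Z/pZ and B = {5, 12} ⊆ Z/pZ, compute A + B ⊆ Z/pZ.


Work in Z/19Z: reduce every sum a + b modulo 19.
Enumerate all 10 pairs:
a = 4: 4+5=9, 4+12=16
a = 5: 5+5=10, 5+12=17
a = 12: 12+5=17, 12+12=5
a = 13: 13+5=18, 13+12=6
a = 17: 17+5=3, 17+12=10
Distinct residues collected: {3, 5, 6, 9, 10, 16, 17, 18}
|A + B| = 8 (out of 19 total residues).

A + B = {3, 5, 6, 9, 10, 16, 17, 18}


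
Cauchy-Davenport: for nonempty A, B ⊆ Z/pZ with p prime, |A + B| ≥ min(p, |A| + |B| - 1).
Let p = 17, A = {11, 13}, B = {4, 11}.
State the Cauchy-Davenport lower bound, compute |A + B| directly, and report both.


Cauchy-Davenport: |A + B| ≥ min(p, |A| + |B| - 1) for A, B nonempty in Z/pZ.
|A| = 2, |B| = 2, p = 17.
CD lower bound = min(17, 2 + 2 - 1) = min(17, 3) = 3.
Compute A + B mod 17 directly:
a = 11: 11+4=15, 11+11=5
a = 13: 13+4=0, 13+11=7
A + B = {0, 5, 7, 15}, so |A + B| = 4.
Verify: 4 ≥ 3? Yes ✓.

CD lower bound = 3, actual |A + B| = 4.


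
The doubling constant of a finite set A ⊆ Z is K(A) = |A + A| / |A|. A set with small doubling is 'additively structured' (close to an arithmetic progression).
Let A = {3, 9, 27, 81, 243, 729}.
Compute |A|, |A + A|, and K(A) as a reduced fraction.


|A| = 6.
Compute A + A by enumerating all 36 pairs.
A + A = {6, 12, 18, 30, 36, 54, 84, 90, 108, 162, 246, 252, 270, 324, 486, 732, 738, 756, 810, 972, 1458}, so |A + A| = 21.
K = |A + A| / |A| = 21/6 = 7/2 ≈ 3.5000.
Reference: AP of size 6 gives K = 11/6 ≈ 1.8333; a fully generic set of size 6 gives K ≈ 3.5000.

|A| = 6, |A + A| = 21, K = 21/6 = 7/2.


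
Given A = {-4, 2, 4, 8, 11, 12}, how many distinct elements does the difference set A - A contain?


A - A = {a - a' : a, a' ∈ A}; |A| = 6.
Bounds: 2|A|-1 ≤ |A - A| ≤ |A|² - |A| + 1, i.e. 11 ≤ |A - A| ≤ 31.
Note: 0 ∈ A - A always (from a - a). The set is symmetric: if d ∈ A - A then -d ∈ A - A.
Enumerate nonzero differences d = a - a' with a > a' (then include -d):
Positive differences: {1, 2, 3, 4, 6, 7, 8, 9, 10, 12, 15, 16}
Full difference set: {0} ∪ (positive diffs) ∪ (negative diffs).
|A - A| = 1 + 2·12 = 25 (matches direct enumeration: 25).

|A - A| = 25


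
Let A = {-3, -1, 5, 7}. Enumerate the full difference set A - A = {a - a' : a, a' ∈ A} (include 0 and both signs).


A - A = {a - a' : a, a' ∈ A}.
Compute a - a' for each ordered pair (a, a'):
a = -3: -3--3=0, -3--1=-2, -3-5=-8, -3-7=-10
a = -1: -1--3=2, -1--1=0, -1-5=-6, -1-7=-8
a = 5: 5--3=8, 5--1=6, 5-5=0, 5-7=-2
a = 7: 7--3=10, 7--1=8, 7-5=2, 7-7=0
Collecting distinct values (and noting 0 appears from a-a):
A - A = {-10, -8, -6, -2, 0, 2, 6, 8, 10}
|A - A| = 9

A - A = {-10, -8, -6, -2, 0, 2, 6, 8, 10}


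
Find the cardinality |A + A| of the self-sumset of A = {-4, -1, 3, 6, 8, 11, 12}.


A + A = {a + a' : a, a' ∈ A}; |A| = 7.
General bounds: 2|A| - 1 ≤ |A + A| ≤ |A|(|A|+1)/2, i.e. 13 ≤ |A + A| ≤ 28.
Lower bound 2|A|-1 is attained iff A is an arithmetic progression.
Enumerate sums a + a' for a ≤ a' (symmetric, so this suffices):
a = -4: -4+-4=-8, -4+-1=-5, -4+3=-1, -4+6=2, -4+8=4, -4+11=7, -4+12=8
a = -1: -1+-1=-2, -1+3=2, -1+6=5, -1+8=7, -1+11=10, -1+12=11
a = 3: 3+3=6, 3+6=9, 3+8=11, 3+11=14, 3+12=15
a = 6: 6+6=12, 6+8=14, 6+11=17, 6+12=18
a = 8: 8+8=16, 8+11=19, 8+12=20
a = 11: 11+11=22, 11+12=23
a = 12: 12+12=24
Distinct sums: {-8, -5, -2, -1, 2, 4, 5, 6, 7, 8, 9, 10, 11, 12, 14, 15, 16, 17, 18, 19, 20, 22, 23, 24}
|A + A| = 24

|A + A| = 24


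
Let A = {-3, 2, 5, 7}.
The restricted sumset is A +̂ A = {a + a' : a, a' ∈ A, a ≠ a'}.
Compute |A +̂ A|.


Restricted sumset: A +̂ A = {a + a' : a ∈ A, a' ∈ A, a ≠ a'}.
Equivalently, take A + A and drop any sum 2a that is achievable ONLY as a + a for a ∈ A (i.e. sums representable only with equal summands).
Enumerate pairs (a, a') with a < a' (symmetric, so each unordered pair gives one sum; this covers all a ≠ a'):
  -3 + 2 = -1
  -3 + 5 = 2
  -3 + 7 = 4
  2 + 5 = 7
  2 + 7 = 9
  5 + 7 = 12
Collected distinct sums: {-1, 2, 4, 7, 9, 12}
|A +̂ A| = 6
(Reference bound: |A +̂ A| ≥ 2|A| - 3 for |A| ≥ 2, with |A| = 4 giving ≥ 5.)

|A +̂ A| = 6


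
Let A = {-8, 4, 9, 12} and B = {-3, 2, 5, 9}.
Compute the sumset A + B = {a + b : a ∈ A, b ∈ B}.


A + B = {a + b : a ∈ A, b ∈ B}.
Enumerate all |A|·|B| = 4·4 = 16 pairs (a, b) and collect distinct sums.
a = -8: -8+-3=-11, -8+2=-6, -8+5=-3, -8+9=1
a = 4: 4+-3=1, 4+2=6, 4+5=9, 4+9=13
a = 9: 9+-3=6, 9+2=11, 9+5=14, 9+9=18
a = 12: 12+-3=9, 12+2=14, 12+5=17, 12+9=21
Collecting distinct sums: A + B = {-11, -6, -3, 1, 6, 9, 11, 13, 14, 17, 18, 21}
|A + B| = 12

A + B = {-11, -6, -3, 1, 6, 9, 11, 13, 14, 17, 18, 21}


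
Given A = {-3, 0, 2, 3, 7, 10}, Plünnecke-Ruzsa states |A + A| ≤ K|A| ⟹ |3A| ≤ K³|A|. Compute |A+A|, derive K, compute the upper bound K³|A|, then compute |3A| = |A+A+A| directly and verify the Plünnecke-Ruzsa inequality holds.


|A| = 6.
Step 1: Compute A + A by enumerating all 36 pairs.
A + A = {-6, -3, -1, 0, 2, 3, 4, 5, 6, 7, 9, 10, 12, 13, 14, 17, 20}, so |A + A| = 17.
Step 2: Doubling constant K = |A + A|/|A| = 17/6 = 17/6 ≈ 2.8333.
Step 3: Plünnecke-Ruzsa gives |3A| ≤ K³·|A| = (2.8333)³ · 6 ≈ 136.4722.
Step 4: Compute 3A = A + A + A directly by enumerating all triples (a,b,c) ∈ A³; |3A| = 31.
Step 5: Check 31 ≤ 136.4722? Yes ✓.

K = 17/6, Plünnecke-Ruzsa bound K³|A| ≈ 136.4722, |3A| = 31, inequality holds.


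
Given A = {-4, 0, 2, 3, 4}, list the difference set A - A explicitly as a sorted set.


A - A = {a - a' : a, a' ∈ A}.
Compute a - a' for each ordered pair (a, a'):
a = -4: -4--4=0, -4-0=-4, -4-2=-6, -4-3=-7, -4-4=-8
a = 0: 0--4=4, 0-0=0, 0-2=-2, 0-3=-3, 0-4=-4
a = 2: 2--4=6, 2-0=2, 2-2=0, 2-3=-1, 2-4=-2
a = 3: 3--4=7, 3-0=3, 3-2=1, 3-3=0, 3-4=-1
a = 4: 4--4=8, 4-0=4, 4-2=2, 4-3=1, 4-4=0
Collecting distinct values (and noting 0 appears from a-a):
A - A = {-8, -7, -6, -4, -3, -2, -1, 0, 1, 2, 3, 4, 6, 7, 8}
|A - A| = 15

A - A = {-8, -7, -6, -4, -3, -2, -1, 0, 1, 2, 3, 4, 6, 7, 8}


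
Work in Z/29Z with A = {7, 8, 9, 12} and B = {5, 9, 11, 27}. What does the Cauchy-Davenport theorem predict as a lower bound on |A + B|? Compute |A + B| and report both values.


Cauchy-Davenport: |A + B| ≥ min(p, |A| + |B| - 1) for A, B nonempty in Z/pZ.
|A| = 4, |B| = 4, p = 29.
CD lower bound = min(29, 4 + 4 - 1) = min(29, 7) = 7.
Compute A + B mod 29 directly:
a = 7: 7+5=12, 7+9=16, 7+11=18, 7+27=5
a = 8: 8+5=13, 8+9=17, 8+11=19, 8+27=6
a = 9: 9+5=14, 9+9=18, 9+11=20, 9+27=7
a = 12: 12+5=17, 12+9=21, 12+11=23, 12+27=10
A + B = {5, 6, 7, 10, 12, 13, 14, 16, 17, 18, 19, 20, 21, 23}, so |A + B| = 14.
Verify: 14 ≥ 7? Yes ✓.

CD lower bound = 7, actual |A + B| = 14.


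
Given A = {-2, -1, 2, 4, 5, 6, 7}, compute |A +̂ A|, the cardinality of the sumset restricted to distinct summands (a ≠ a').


Restricted sumset: A +̂ A = {a + a' : a ∈ A, a' ∈ A, a ≠ a'}.
Equivalently, take A + A and drop any sum 2a that is achievable ONLY as a + a for a ∈ A (i.e. sums representable only with equal summands).
Enumerate pairs (a, a') with a < a' (symmetric, so each unordered pair gives one sum; this covers all a ≠ a'):
  -2 + -1 = -3
  -2 + 2 = 0
  -2 + 4 = 2
  -2 + 5 = 3
  -2 + 6 = 4
  -2 + 7 = 5
  -1 + 2 = 1
  -1 + 4 = 3
  -1 + 5 = 4
  -1 + 6 = 5
  -1 + 7 = 6
  2 + 4 = 6
  2 + 5 = 7
  2 + 6 = 8
  2 + 7 = 9
  4 + 5 = 9
  4 + 6 = 10
  4 + 7 = 11
  5 + 6 = 11
  5 + 7 = 12
  6 + 7 = 13
Collected distinct sums: {-3, 0, 1, 2, 3, 4, 5, 6, 7, 8, 9, 10, 11, 12, 13}
|A +̂ A| = 15
(Reference bound: |A +̂ A| ≥ 2|A| - 3 for |A| ≥ 2, with |A| = 7 giving ≥ 11.)

|A +̂ A| = 15


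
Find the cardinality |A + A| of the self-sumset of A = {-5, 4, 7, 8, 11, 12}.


A + A = {a + a' : a, a' ∈ A}; |A| = 6.
General bounds: 2|A| - 1 ≤ |A + A| ≤ |A|(|A|+1)/2, i.e. 11 ≤ |A + A| ≤ 21.
Lower bound 2|A|-1 is attained iff A is an arithmetic progression.
Enumerate sums a + a' for a ≤ a' (symmetric, so this suffices):
a = -5: -5+-5=-10, -5+4=-1, -5+7=2, -5+8=3, -5+11=6, -5+12=7
a = 4: 4+4=8, 4+7=11, 4+8=12, 4+11=15, 4+12=16
a = 7: 7+7=14, 7+8=15, 7+11=18, 7+12=19
a = 8: 8+8=16, 8+11=19, 8+12=20
a = 11: 11+11=22, 11+12=23
a = 12: 12+12=24
Distinct sums: {-10, -1, 2, 3, 6, 7, 8, 11, 12, 14, 15, 16, 18, 19, 20, 22, 23, 24}
|A + A| = 18

|A + A| = 18


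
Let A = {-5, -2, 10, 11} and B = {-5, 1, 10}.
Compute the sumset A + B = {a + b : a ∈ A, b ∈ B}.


A + B = {a + b : a ∈ A, b ∈ B}.
Enumerate all |A|·|B| = 4·3 = 12 pairs (a, b) and collect distinct sums.
a = -5: -5+-5=-10, -5+1=-4, -5+10=5
a = -2: -2+-5=-7, -2+1=-1, -2+10=8
a = 10: 10+-5=5, 10+1=11, 10+10=20
a = 11: 11+-5=6, 11+1=12, 11+10=21
Collecting distinct sums: A + B = {-10, -7, -4, -1, 5, 6, 8, 11, 12, 20, 21}
|A + B| = 11

A + B = {-10, -7, -4, -1, 5, 6, 8, 11, 12, 20, 21}


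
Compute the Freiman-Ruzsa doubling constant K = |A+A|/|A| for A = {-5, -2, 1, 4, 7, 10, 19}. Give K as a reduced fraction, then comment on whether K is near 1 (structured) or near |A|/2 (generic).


|A| = 7.
Compute A + A by enumerating all 49 pairs.
A + A = {-10, -7, -4, -1, 2, 5, 8, 11, 14, 17, 20, 23, 26, 29, 38}, so |A + A| = 15.
K = |A + A| / |A| = 15/7 (already in lowest terms) ≈ 2.1429.
Reference: AP of size 7 gives K = 13/7 ≈ 1.8571; a fully generic set of size 7 gives K ≈ 4.0000.

|A| = 7, |A + A| = 15, K = 15/7.


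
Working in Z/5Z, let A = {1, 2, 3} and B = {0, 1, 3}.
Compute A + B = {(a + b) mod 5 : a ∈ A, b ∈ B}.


Work in Z/5Z: reduce every sum a + b modulo 5.
Enumerate all 9 pairs:
a = 1: 1+0=1, 1+1=2, 1+3=4
a = 2: 2+0=2, 2+1=3, 2+3=0
a = 3: 3+0=3, 3+1=4, 3+3=1
Distinct residues collected: {0, 1, 2, 3, 4}
|A + B| = 5 (out of 5 total residues).

A + B = {0, 1, 2, 3, 4}


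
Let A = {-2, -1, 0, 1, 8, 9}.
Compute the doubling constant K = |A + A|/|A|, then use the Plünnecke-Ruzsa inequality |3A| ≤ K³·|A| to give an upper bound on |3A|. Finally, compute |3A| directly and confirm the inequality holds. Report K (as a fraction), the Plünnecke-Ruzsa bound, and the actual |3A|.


|A| = 6.
Step 1: Compute A + A by enumerating all 36 pairs.
A + A = {-4, -3, -2, -1, 0, 1, 2, 6, 7, 8, 9, 10, 16, 17, 18}, so |A + A| = 15.
Step 2: Doubling constant K = |A + A|/|A| = 15/6 = 15/6 ≈ 2.5000.
Step 3: Plünnecke-Ruzsa gives |3A| ≤ K³·|A| = (2.5000)³ · 6 ≈ 93.7500.
Step 4: Compute 3A = A + A + A directly by enumerating all triples (a,b,c) ∈ A³; |3A| = 28.
Step 5: Check 28 ≤ 93.7500? Yes ✓.

K = 15/6, Plünnecke-Ruzsa bound K³|A| ≈ 93.7500, |3A| = 28, inequality holds.


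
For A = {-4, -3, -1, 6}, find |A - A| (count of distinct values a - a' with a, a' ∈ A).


A - A = {a - a' : a, a' ∈ A}; |A| = 4.
Bounds: 2|A|-1 ≤ |A - A| ≤ |A|² - |A| + 1, i.e. 7 ≤ |A - A| ≤ 13.
Note: 0 ∈ A - A always (from a - a). The set is symmetric: if d ∈ A - A then -d ∈ A - A.
Enumerate nonzero differences d = a - a' with a > a' (then include -d):
Positive differences: {1, 2, 3, 7, 9, 10}
Full difference set: {0} ∪ (positive diffs) ∪ (negative diffs).
|A - A| = 1 + 2·6 = 13 (matches direct enumeration: 13).

|A - A| = 13


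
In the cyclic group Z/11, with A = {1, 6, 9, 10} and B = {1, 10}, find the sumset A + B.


Work in Z/11Z: reduce every sum a + b modulo 11.
Enumerate all 8 pairs:
a = 1: 1+1=2, 1+10=0
a = 6: 6+1=7, 6+10=5
a = 9: 9+1=10, 9+10=8
a = 10: 10+1=0, 10+10=9
Distinct residues collected: {0, 2, 5, 7, 8, 9, 10}
|A + B| = 7 (out of 11 total residues).

A + B = {0, 2, 5, 7, 8, 9, 10}
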